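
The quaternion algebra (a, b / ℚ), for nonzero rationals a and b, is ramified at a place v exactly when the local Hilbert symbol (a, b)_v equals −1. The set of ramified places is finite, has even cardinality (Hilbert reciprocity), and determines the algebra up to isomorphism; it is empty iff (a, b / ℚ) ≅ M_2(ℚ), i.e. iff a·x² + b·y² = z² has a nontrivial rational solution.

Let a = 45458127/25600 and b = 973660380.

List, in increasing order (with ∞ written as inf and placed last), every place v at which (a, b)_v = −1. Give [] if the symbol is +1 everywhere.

Mod squares: a ≡ 247, b ≡ 41055. Check v ∈ {∞, 2, 3, 5, 7, 11, 13, 17, 19, 23}.
v=13: a=13^3·(≡7), b=13^0·(≡4) mod 13; (7|13)=-1, (4|13)=+1; (−1)^{3·0·6}·(-1)^0·(+1)^3 = +1.
v=5: a=5^-2·(≡3), b=5^1·(≡1) mod 5; (3|5)=-1, (1|5)=+1; (−1)^{-2·1·2}·(-1)^1·(+1)^-2 = -1.
v=19: a=19^1·(≡13), b=19^0·(≡3) mod 19; (13|19)=-1, (3|19)=-1; (−1)^{1·0·9}·(-1)^0·(-1)^1 = -1.
v=2: v_2(a)=-10, v_2(b)=2; units ≡ 7, 7 (mod 8); ε·ε+αω+βω = 1·1+-10·0+2·0 ≡ 1  ⇒  (a,b)_2 = -1.
v=17: a=17^0·(≡13), b=17^1·(≡1) mod 17; (13|17)=+1, (1|17)=+1; (−1)^{0·1·8}·(+1)^1·(+1)^0 = +1.
v=∞: 247 > 0 and 41055 > 0  ⇒  (a,b)_∞ = +1.
v=11: a=11^2·(≡5), b=11^2·(≡5) mod 11; (5|11)=+1, (5|11)=+1; (−1)^{2·2·5}·(+1)^2·(+1)^2 = +1.
v=23: a=23^0·(≡7), b=23^1·(≡19) mod 23; (7|23)=-1, (19|23)=-1; (−1)^{0·1·11}·(-1)^1·(-1)^0 = -1.
v=3: a=3^2·(≡1), b=3^1·(≡2) mod 3; (1|3)=+1, (2|3)=-1; (−1)^{2·1·1}·(+1)^1·(-1)^2 = +1.
v=7: a=7^0·(≡1), b=7^3·(≡6) mod 7; (1|7)=+1, (6|7)=-1; (−1)^{0·3·3}·(+1)^3·(-1)^0 = +1.
Ram(247, 41055) = {2, 5, 19, 23}; no ℚ_2-point on the conic.

[2, 5, 19, 23]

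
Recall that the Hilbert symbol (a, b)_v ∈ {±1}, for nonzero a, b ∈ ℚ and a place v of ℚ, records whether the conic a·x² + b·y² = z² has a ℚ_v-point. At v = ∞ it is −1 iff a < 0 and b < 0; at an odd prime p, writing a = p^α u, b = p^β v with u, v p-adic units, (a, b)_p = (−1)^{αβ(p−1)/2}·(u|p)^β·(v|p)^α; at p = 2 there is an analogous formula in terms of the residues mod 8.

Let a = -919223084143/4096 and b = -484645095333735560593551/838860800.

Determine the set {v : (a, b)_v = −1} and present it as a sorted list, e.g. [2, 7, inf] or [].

Mod squares: a ≡ -3367, b ≡ -2542. Check v ∈ {∞, 2, 3, 5, 7, 13, 31, 37, 41}.
v=7: a=7^1·(≡4), b=7^2·(≡3) mod 7; (4|7)=+1, (3|7)=-1; (−1)^{1·2·3}·(+1)^2·(-1)^1 = -1.
v=2: v_2(a)=-12, v_2(b)=-25; units ≡ 1, 1 (mod 8); ε·ε+αω+βω = 0·0+-12·0+-25·0 ≡ 0  ⇒  (a,b)_2 = +1.
v=37: a=37^1·(≡29), b=37^2·(≡30) mod 37; (29|37)=-1, (30|37)=+1; (−1)^{1·2·18}·(-1)^2·(+1)^1 = +1.
v=31: a=31^2·(≡15), b=31^3·(≡30) mod 31; (15|31)=-1, (30|31)=-1; (−1)^{2·3·15}·(-1)^3·(-1)^2 = -1.
v=13: a=13^3·(≡9), b=13^6·(≡6) mod 13; (9|13)=+1, (6|13)=-1; (−1)^{3·6·6}·(+1)^6·(-1)^3 = -1.
v=3: a=3^0·(≡2), b=3^6·(≡2) mod 3; (2|3)=-1, (2|3)=-1; (−1)^{0·6·1}·(-1)^6·(-1)^0 = +1.
v=5: a=5^0·(≡2), b=5^-2·(≡2) mod 5; (2|5)=-1, (2|5)=-1; (−1)^{0·-2·2}·(-1)^-2·(-1)^0 = +1.
v=41: a=41^2·(≡10), b=41^3·(≡31) mod 41; (10|41)=+1, (31|41)=+1; (−1)^{2·3·20}·(+1)^3·(+1)^2 = +1.
v=∞: -3367 < 0 and -2542 < 0  ⇒  (a,b)_∞ = -1.
(-3367, -2542 / ℚ) ramifies at {7, 13, 31, ∞}: a division algebra.

[7, 13, 31, inf]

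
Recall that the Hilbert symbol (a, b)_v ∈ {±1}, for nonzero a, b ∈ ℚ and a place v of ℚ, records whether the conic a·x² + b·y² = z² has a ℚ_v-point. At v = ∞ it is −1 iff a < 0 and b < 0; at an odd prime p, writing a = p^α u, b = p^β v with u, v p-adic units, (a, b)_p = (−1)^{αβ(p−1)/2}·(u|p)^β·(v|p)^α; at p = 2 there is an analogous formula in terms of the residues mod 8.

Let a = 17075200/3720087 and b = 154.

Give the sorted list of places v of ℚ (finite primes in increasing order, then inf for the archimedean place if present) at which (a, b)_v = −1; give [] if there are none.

(a, b) ≡ (4669, 154) mod (ℚ^×)²; places V = {2, 3, 5, 7, 11, 23, 29, ∞}.
(a,b)_5: α=2, u≡4; β=0, v≡4 (mod 5); (4|5)=+1, (4|5)=+1; sign (−1)^0·+1^0·+1^2 = +1.
(a,b)_23: α=1, u≡20; β=0, v≡16 (mod 23); (20|23)=-1, (16|23)=+1; sign (−1)^0·-1^0·+1^1 = +1.
(a,b)_7: α=-1, u≡2; β=1, v≡1 (mod 7); (2|7)=+1, (1|7)=+1; sign (−1)^1·+1^1·+1^-1 = -1.
(a,b)_∞: sgn(4669)=+, sgn(154)=+, so +1.
(a,b)_29: α=1, u≡4; β=0, v≡9 (mod 29); (4|29)=+1, (9|29)=+1; sign (−1)^0·+1^0·+1^1 = +1.
(a,b)_3: α=-12, u≡1; β=0, v≡1 (mod 3); (1|3)=+1, (1|3)=+1; sign (−1)^0·+1^0·+1^-12 = +1.
(a,b)_11: α=0, u≡4; β=1, v≡3 (mod 11); (4|11)=+1, (3|11)=+1; sign (−1)^0·+1^1·+1^0 = +1.
(a,b)_2: α=10, β=1; u≡5, v≡5 (mod 8); ε(u)ε(v)=0·0, αω(v)=10·1, βω(u)=1·1; sum ≡ 1  ⇒  -1.
|Ram(4669, 154)| = 2, even; anisotropic at {2, 7}.

[2, 7]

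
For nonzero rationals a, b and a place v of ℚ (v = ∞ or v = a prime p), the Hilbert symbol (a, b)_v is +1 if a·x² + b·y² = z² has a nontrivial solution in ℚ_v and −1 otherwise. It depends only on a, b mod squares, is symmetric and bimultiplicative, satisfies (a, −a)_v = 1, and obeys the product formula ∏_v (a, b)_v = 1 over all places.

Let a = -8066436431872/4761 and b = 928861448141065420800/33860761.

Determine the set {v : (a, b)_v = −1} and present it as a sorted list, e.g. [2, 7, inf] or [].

Mod squares: a ≡ -133, b ≡ 962. Check v ∈ {∞, 2, 3, 5, 7, 11, 13, 19, 23, 37}.
v=11: a=11^0·(≡8), b=11^-2·(≡5) mod 11; (8|11)=-1, (5|11)=+1; (−1)^{0·-2·5}·(-1)^-2·(+1)^0 = +1.
v=13: a=13^2·(≡4), b=13^3·(≡10) mod 13; (4|13)=+1, (10|13)=+1; (−1)^{2·3·6}·(+1)^3·(+1)^2 = +1.
v=∞: -133 < 0 and 962 > 0  ⇒  (a,b)_∞ = +1.
v=3: a=3^-2·(≡2), b=3^2·(≡2) mod 3; (2|3)=-1, (2|3)=-1; (−1)^{-2·2·1}·(-1)^2·(-1)^-2 = +1.
v=7: a=7^1·(≡1), b=7^2·(≡6) mod 7; (1|7)=+1, (6|7)=-1; (−1)^{1·2·3}·(+1)^2·(-1)^1 = -1.
v=37: a=37^2·(≡17), b=37^3·(≡21) mod 37; (17|37)=-1, (21|37)=+1; (−1)^{2·3·18}·(-1)^3·(+1)^2 = -1.
v=5: a=5^0·(≡3), b=5^2·(≡2) mod 5; (3|5)=-1, (2|5)=-1; (−1)^{0·2·2}·(-1)^2·(-1)^0 = +1.
v=23: a=23^-2·(≡11), b=23^-4·(≡22) mod 23; (11|23)=-1, (22|23)=-1; (−1)^{-2·-4·11}·(-1)^-4·(-1)^-2 = +1.
v=19: a=19^1·(≡3), b=19^2·(≡15) mod 19; (3|19)=-1, (15|19)=-1; (−1)^{1·2·9}·(-1)^2·(-1)^1 = -1.
v=2: v_2(a)=18, v_2(b)=21; units ≡ 3, 1 (mod 8); ε·ε+αω+βω = 1·0+18·0+21·1 ≡ 1  ⇒  (a,b)_2 = -1.
(-133, 962 / ℚ) ramifies at {2, 7, 19, 37}: a division algebra.

[2, 7, 19, 37]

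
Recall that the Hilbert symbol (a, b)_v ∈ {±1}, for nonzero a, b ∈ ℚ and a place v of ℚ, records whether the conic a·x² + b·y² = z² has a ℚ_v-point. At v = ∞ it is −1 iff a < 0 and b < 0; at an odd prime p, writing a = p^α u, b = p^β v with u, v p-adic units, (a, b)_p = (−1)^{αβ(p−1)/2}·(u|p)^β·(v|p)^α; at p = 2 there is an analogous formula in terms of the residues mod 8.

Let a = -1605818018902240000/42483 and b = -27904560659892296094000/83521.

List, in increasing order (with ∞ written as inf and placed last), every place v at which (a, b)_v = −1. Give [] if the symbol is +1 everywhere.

(a, b) ≡ (-187473, -1430715) mod (ℚ^×)²; places V = {2, 3, 5, 7, 11, 13, 17, 19, 23, 29, ∞}.
(a,b)_11: α=1, u≡8; β=1, v≡2 (mod 11); (8|11)=-1, (2|11)=-1; sign (−1)^1·-1^1·-1^1 = -1.
(a,b)_19: α=3, u≡8; β=4, v≡5 (mod 19); (8|19)=-1, (5|19)=+1; sign (−1)^0·-1^4·+1^3 = +1.
(a,b)_3: α=-1, u≡2; β=1, v≡2 (mod 3); (2|3)=-1, (2|3)=-1; sign (−1)^1·-1^1·-1^-1 = -1.
(a,b)_7: α=-2, u≡4; β=0, v≡2 (mod 7); (4|7)=+1, (2|7)=+1; sign (−1)^0·+1^0·+1^-2 = +1.
(a,b)_23: α=3, u≡5; β=3, v≡17 (mod 23); (5|23)=-1, (17|23)=-1; sign (−1)^1·-1^3·-1^3 = -1.
(a,b)_2: α=8, β=4; u≡7, v≡5 (mod 8); ε(u)ε(v)=1·0, αω(v)=8·1, βω(u)=4·0; sum ≡ 0  ⇒  +1.
(a,b)_∞: sgn(-187473)=−, sgn(-1430715)=−, so -1.
(a,b)_5: α=4, u≡2; β=3, v≡3 (mod 5); (2|5)=-1, (3|5)=-1; sign (−1)^0·-1^3·-1^4 = -1.
(a,b)_29: α=2, u≡2; β=5, v≡16 (mod 29); (2|29)=-1, (16|29)=+1; sign (−1)^0·-1^5·+1^2 = -1.
(a,b)_13: α=1, u≡9; β=1, v≡4 (mod 13); (9|13)=+1, (4|13)=+1; sign (−1)^0·+1^1·+1^1 = +1.
(a,b)_17: α=-2, u≡3; β=-4, v≡3 (mod 17); (3|17)=-1, (3|17)=-1; sign (−1)^0·-1^-4·-1^-2 = +1.
(-187473, -1430715 / ℚ) ramifies at {3, 5, 11, 23, 29, ∞}: a division algebra.

[3, 5, 11, 23, 29, inf]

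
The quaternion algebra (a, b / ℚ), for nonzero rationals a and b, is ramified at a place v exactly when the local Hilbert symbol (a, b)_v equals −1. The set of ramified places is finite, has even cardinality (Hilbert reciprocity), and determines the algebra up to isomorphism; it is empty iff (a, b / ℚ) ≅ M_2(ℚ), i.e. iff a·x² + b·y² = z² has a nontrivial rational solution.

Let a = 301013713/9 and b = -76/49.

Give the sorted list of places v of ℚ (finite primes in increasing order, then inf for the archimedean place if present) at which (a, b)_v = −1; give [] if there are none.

[13, 19]

(a, b) ≡ (17017, -19) mod (ℚ^×)²; places V = {2, 3, 7, 11, 13, 17, 19, ∞}.
(a,b)_7: α=3, u≡4; β=-2, v≡1 (mod 7); (4|7)=+1, (1|7)=+1; sign (−1)^0·+1^-2·+1^3 = +1.
(a,b)_2: α=0, β=2; u≡1, v≡5 (mod 8); ε(u)ε(v)=0·0, αω(v)=0·1, βω(u)=2·0; sum ≡ 0  ⇒  +1.
(a,b)_3: α=-2, u≡1; β=0, v≡2 (mod 3); (1|3)=+1, (2|3)=-1; sign (−1)^0·+1^0·-1^-2 = +1.
(a,b)_11: α=1, u≡2; β=0, v≡9 (mod 11); (2|11)=-1, (9|11)=+1; sign (−1)^0·-1^0·+1^1 = +1.
(a,b)_13: α=1, u≡9; β=0, v≡8 (mod 13); (9|13)=+1, (8|13)=-1; sign (−1)^0·+1^0·-1^1 = -1.
(a,b)_19: α=2, u≡2; β=1, v≡10 (mod 19); (2|19)=-1, (10|19)=-1; sign (−1)^0·-1^1·-1^2 = -1.
(a,b)_17: α=1, u≡15; β=0, v≡4 (mod 17); (15|17)=+1, (4|17)=+1; sign (−1)^0·+1^0·+1^1 = +1.
(a,b)_∞: sgn(17017)=+, sgn(-19)=−, so +1.
(17017, -19 / ℚ) ramifies at {13, 19}: a division algebra.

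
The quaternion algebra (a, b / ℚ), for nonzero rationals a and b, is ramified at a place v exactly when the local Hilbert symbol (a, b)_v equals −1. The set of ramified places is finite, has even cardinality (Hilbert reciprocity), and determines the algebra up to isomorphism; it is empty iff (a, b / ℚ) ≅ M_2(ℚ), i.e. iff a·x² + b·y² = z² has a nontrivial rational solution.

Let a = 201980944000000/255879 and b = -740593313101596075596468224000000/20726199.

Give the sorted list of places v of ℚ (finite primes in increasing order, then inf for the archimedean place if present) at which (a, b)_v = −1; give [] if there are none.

[11, 17]

(a, b) ≡ (39, -51051) mod (ℚ^×)²; places V = {2, 3, 5, 7, 11, 13, 17, 19, ∞}.
(a,b)_11: α=2, u≡10; β=5, v≡1 (mod 11); (10|11)=-1, (1|11)=+1; sign (−1)^0·-1^5·+1^2 = -1.
(a,b)_13: α=-1, u≡9; β=-1, v≡1 (mod 13); (9|13)=+1, (1|13)=+1; sign (−1)^0·+1^-1·+1^-1 = +1.
(a,b)_19: α=2, u≡17; β=6, v≡10 (mod 19); (17|19)=+1, (10|19)=-1; sign (−1)^0·+1^6·-1^2 = +1.
(a,b)_17: α=2, u≡11; β=5, v≡6 (mod 17); (11|17)=-1, (6|17)=-1; sign (−1)^0·-1^5·-1^2 = -1.
(a,b)_5: α=6, u≡4; β=6, v≡1 (mod 5); (4|5)=+1, (1|5)=+1; sign (−1)^0·+1^6·+1^6 = +1.
(a,b)_3: α=-9, u≡1; β=-13, v≡2 (mod 3); (1|3)=+1, (2|3)=-1; sign (−1)^1·+1^-13·-1^-9 = +1.
(a,b)_2: α=10, β=18; u≡7, v≡5 (mod 8); ε(u)ε(v)=1·0, αω(v)=10·1, βω(u)=18·0; sum ≡ 0  ⇒  +1.
(a,b)_7: α=0, u≡4; β=5, v≡1 (mod 7); (4|7)=+1, (1|7)=+1; sign (−1)^0·+1^5·+1^0 = +1.
(a,b)_∞: sgn(39)=+, sgn(-51051)=−, so +1.
Ram(39, -51051) = {11, 17}; no ℚ_11-point on the conic.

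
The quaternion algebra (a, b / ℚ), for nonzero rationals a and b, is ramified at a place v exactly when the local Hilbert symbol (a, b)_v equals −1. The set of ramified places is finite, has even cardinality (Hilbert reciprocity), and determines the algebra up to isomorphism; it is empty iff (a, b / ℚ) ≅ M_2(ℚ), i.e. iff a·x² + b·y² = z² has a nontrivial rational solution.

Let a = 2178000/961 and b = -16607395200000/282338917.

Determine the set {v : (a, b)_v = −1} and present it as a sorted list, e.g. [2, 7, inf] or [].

Mod squares: a ≡ 5, b ≡ -33915. Check v ∈ {∞, 2, 3, 5, 7, 11, 17, 19, 29, 31, 47}.
v=∞: 5 > 0 and -33915 < 0  ⇒  (a,b)_∞ = +1.
v=47: a=47^0·(≡39), b=47^-2·(≡41) mod 47; (39|47)=-1, (41|47)=-1; (−1)^{0·-2·23}·(-1)^-2·(-1)^0 = +1.
v=2: v_2(a)=4, v_2(b)=10; units ≡ 5, 5 (mod 8); ε·ε+αω+βω = 0·0+4·1+10·1 ≡ 0  ⇒  (a,b)_2 = +1.
v=7: a=7^0·(≡3), b=7^-1·(≡5) mod 7; (3|7)=-1, (5|7)=-1; (−1)^{0·-1·3}·(-1)^-1·(-1)^0 = -1.
v=17: a=17^0·(≡5), b=17^1·(≡10) mod 17; (5|17)=-1, (10|17)=-1; (−1)^{0·1·8}·(-1)^1·(-1)^0 = -1.
v=11: a=11^2·(≡1), b=11^2·(≡3) mod 11; (1|11)=+1, (3|11)=+1; (−1)^{2·2·5}·(+1)^2·(+1)^2 = +1.
v=19: a=19^0·(≡1), b=19^-1·(≡4) mod 19; (1|19)=+1, (4|19)=+1; (−1)^{0·-1·9}·(+1)^-1·(+1)^0 = +1.
v=31: a=31^-2·(≡2), b=31^-2·(≡11) mod 31; (2|31)=+1, (11|31)=-1; (−1)^{-2·-2·15}·(+1)^-2·(-1)^-2 = +1.
v=29: a=29^0·(≡25), b=29^2·(≡11) mod 29; (25|29)=+1, (11|29)=-1; (−1)^{0·2·14}·(+1)^2·(-1)^0 = +1.
v=3: a=3^2·(≡2), b=3^1·(≡2) mod 3; (2|3)=-1, (2|3)=-1; (−1)^{2·1·1}·(-1)^1·(-1)^2 = -1.
v=5: a=5^3·(≡4), b=5^5·(≡3) mod 5; (4|5)=+1, (3|5)=-1; (−1)^{3·5·2}·(+1)^5·(-1)^3 = -1.
(5, -33915 / ℚ) ramifies at {3, 5, 7, 17}: a division algebra.

[3, 5, 7, 17]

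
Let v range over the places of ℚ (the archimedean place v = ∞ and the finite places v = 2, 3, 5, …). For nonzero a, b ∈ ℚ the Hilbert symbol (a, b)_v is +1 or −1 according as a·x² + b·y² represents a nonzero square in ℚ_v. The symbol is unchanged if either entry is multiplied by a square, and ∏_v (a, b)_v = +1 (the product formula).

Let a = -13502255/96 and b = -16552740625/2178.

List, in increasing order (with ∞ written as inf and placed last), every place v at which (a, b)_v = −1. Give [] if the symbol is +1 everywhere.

[19, inf]

(a, b) ≡ (-570, -100130) mod (ℚ^×)²; places V = {2, 3, 5, 11, 13, 17, 19, 23, 29, 31, ∞}.
(a,b)_23: α=0, u≡14; β=2, v≡13 (mod 23); (14|23)=-1, (13|23)=+1; sign (−1)^0·-1^2·+1^0 = +1.
(a,b)_19: α=1, u≡12; β=1, v≡3 (mod 19); (12|19)=-1, (3|19)=-1; sign (−1)^1·-1^1·-1^1 = -1.
(a,b)_2: α=-5, β=-1; u≡3, v≡7 (mod 8); ε(u)ε(v)=1·1, αω(v)=-5·0, βω(u)=-1·1; sum ≡ 0  ⇒  +1.
(a,b)_11: α=0, u≡10; β=-2, v≡9 (mod 11); (10|11)=-1, (9|11)=+1; sign (−1)^0·-1^-2·+1^0 = +1.
(a,b)_5: α=1, u≡4; β=5, v≡1 (mod 5); (4|5)=+1, (1|5)=+1; sign (−1)^0·+1^5·+1^1 = +1.
(a,b)_13: α=2, u≡11; β=0, v≡3 (mod 13); (11|13)=-1, (3|13)=+1; sign (−1)^0·-1^0·+1^2 = +1.
(a,b)_17: α=0, u≡15; β=1, v≡16 (mod 17); (15|17)=+1, (16|17)=+1; sign (−1)^0·+1^1·+1^0 = +1.
(a,b)_31: α=0, u≡4; β=1, v≡4 (mod 31); (4|31)=+1, (4|31)=+1; sign (−1)^0·+1^1·+1^0 = +1.
(a,b)_∞: sgn(-570)=−, sgn(-100130)=−, so -1.
(a,b)_29: α=2, u≡27; β=0, v≡5 (mod 29); (27|29)=-1, (5|29)=+1; sign (−1)^0·-1^0·+1^2 = +1.
(a,b)_3: α=-1, u≡2; β=-2, v≡1 (mod 3); (2|3)=-1, (1|3)=+1; sign (−1)^0·-1^-2·+1^-1 = +1.
Ram(-570, -100130) = {19, ∞}; no ℚ_19-point on the conic.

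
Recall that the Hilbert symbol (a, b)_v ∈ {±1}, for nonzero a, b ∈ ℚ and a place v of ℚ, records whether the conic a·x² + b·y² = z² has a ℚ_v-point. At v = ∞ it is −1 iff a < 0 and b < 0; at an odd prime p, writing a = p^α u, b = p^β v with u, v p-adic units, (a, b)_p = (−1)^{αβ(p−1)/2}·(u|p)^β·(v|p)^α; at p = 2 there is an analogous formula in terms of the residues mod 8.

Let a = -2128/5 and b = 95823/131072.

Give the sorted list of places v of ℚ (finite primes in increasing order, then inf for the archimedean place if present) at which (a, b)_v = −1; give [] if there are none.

[2, 19]

(a, b) ≡ (-665, 14) mod (ℚ^×)²; places V = {2, 3, 5, 7, 13, 19, ∞}.
(a,b)_3: α=0, u≡1; β=4, v≡2 (mod 3); (1|3)=+1, (2|3)=-1; sign (−1)^0·+1^4·-1^0 = +1.
(a,b)_13: α=0, u≡6; β=2, v≡10 (mod 13); (6|13)=-1, (10|13)=+1; sign (−1)^0·-1^2·+1^0 = +1.
(a,b)_∞: sgn(-665)=−, sgn(14)=+, so +1.
(a,b)_7: α=1, u≡5; β=1, v≡1 (mod 7); (5|7)=-1, (1|7)=+1; sign (−1)^1·-1^1·+1^1 = +1.
(a,b)_5: α=-1, u≡2; β=0, v≡4 (mod 5); (2|5)=-1, (4|5)=+1; sign (−1)^0·-1^0·+1^-1 = +1.
(a,b)_19: α=1, u≡8; β=0, v≡12 (mod 19); (8|19)=-1, (12|19)=-1; sign (−1)^0·-1^0·-1^1 = -1.
(a,b)_2: α=4, β=-17; u≡7, v≡7 (mod 8); ε(u)ε(v)=1·1, αω(v)=4·0, βω(u)=-17·0; sum ≡ 1  ⇒  -1.
|Ram(-665, 14)| = 2, even; anisotropic at {2, 19}.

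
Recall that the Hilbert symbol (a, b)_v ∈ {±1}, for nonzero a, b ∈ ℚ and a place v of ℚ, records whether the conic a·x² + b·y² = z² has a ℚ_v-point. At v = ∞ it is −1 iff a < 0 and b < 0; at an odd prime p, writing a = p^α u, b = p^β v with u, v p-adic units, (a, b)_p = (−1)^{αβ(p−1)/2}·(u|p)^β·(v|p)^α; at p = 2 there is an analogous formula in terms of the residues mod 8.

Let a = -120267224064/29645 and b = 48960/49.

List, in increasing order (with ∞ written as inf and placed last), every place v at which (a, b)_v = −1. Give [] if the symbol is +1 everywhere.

[5, 13]

(a, b) ≡ (-1105, 85) mod (ℚ^×)²; places V = {2, 3, 5, 7, 11, 13, 17, ∞}.
(a,b)_17: α=1, u≡7; β=1, v≡5 (mod 17); (7|17)=-1, (5|17)=-1; sign (−1)^0·-1^1·-1^1 = +1.
(a,b)_3: α=12, u≡2; β=2, v≡1 (mod 3); (2|3)=-1, (1|3)=+1; sign (−1)^0·-1^2·+1^12 = +1.
(a,b)_2: α=10, β=6; u≡7, v≡5 (mod 8); ε(u)ε(v)=1·0, αω(v)=10·1, βω(u)=6·0; sum ≡ 0  ⇒  +1.
(a,b)_11: α=-2, u≡8; β=0, v≡2 (mod 11); (8|11)=-1, (2|11)=-1; sign (−1)^0·-1^0·-1^-2 = +1.
(a,b)_13: α=1, u≡5; β=0, v≡8 (mod 13); (5|13)=-1, (8|13)=-1; sign (−1)^0·-1^0·-1^1 = -1.
(a,b)_5: α=-1, u≡4; β=1, v≡3 (mod 5); (4|5)=+1, (3|5)=-1; sign (−1)^0·+1^1·-1^-1 = -1.
(a,b)_∞: sgn(-1105)=−, sgn(85)=+, so +1.
(a,b)_7: α=-2, u≡2; β=-2, v≡2 (mod 7); (2|7)=+1, (2|7)=+1; sign (−1)^0·+1^-2·+1^-2 = +1.
|Ram(-1105, 85)| = 2, even; anisotropic at {5, 13}.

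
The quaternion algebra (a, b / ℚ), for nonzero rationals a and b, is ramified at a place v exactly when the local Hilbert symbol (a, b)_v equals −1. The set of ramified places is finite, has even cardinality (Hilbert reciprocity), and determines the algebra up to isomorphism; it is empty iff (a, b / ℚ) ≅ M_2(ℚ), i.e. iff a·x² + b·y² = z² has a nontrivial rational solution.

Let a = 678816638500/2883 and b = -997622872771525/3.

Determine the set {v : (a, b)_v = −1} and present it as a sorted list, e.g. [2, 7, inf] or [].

(a, b) ≡ (1155, -138567) mod (ℚ^×)²; places V = {2, 3, 5, 7, 11, 13, 17, 19, 31, ∞}.
(a,b)_13: α=2, u≡8; β=3, v≡10 (mod 13); (8|13)=-1, (10|13)=+1; sign (−1)^0·-1^3·+1^2 = -1.
(a,b)_7: α=1, u≡2; β=2, v≡3 (mod 7); (2|7)=+1, (3|7)=-1; sign (−1)^0·+1^2·-1^1 = -1.
(a,b)_2: α=2, β=0; u≡3, v≡1 (mod 8); ε(u)ε(v)=1·0, αω(v)=2·0, βω(u)=0·1; sum ≡ 0  ⇒  +1.
(a,b)_31: α=-2, u≡14; β=0, v≡12 (mod 31); (14|31)=+1, (12|31)=-1; sign (−1)^0·+1^0·-1^-2 = +1.
(a,b)_17: α=2, u≡2; β=3, v≡13 (mod 17); (2|17)=+1, (13|17)=+1; sign (−1)^0·+1^3·+1^2 = +1.
(a,b)_5: α=3, u≡1; β=2, v≡3 (mod 5); (1|5)=+1, (3|5)=-1; sign (−1)^0·+1^2·-1^3 = -1.
(a,b)_11: α=1, u≡7; β=1, v≡3 (mod 11); (7|11)=-1, (3|11)=+1; sign (−1)^1·-1^1·+1^1 = +1.
(a,b)_19: α=2, u≡2; β=3, v≡14 (mod 19); (2|19)=-1, (14|19)=-1; sign (−1)^0·-1^3·-1^2 = -1.
(a,b)_3: α=-1, u≡1; β=-1, v≡2 (mod 3); (1|3)=+1, (2|3)=-1; sign (−1)^1·+1^-1·-1^-1 = +1.
(a,b)_∞: sgn(1155)=+, sgn(-138567)=−, so +1.
Ram(1155, -138567) = {5, 7, 13, 19}; no ℚ_5-point on the conic.

[5, 7, 13, 19]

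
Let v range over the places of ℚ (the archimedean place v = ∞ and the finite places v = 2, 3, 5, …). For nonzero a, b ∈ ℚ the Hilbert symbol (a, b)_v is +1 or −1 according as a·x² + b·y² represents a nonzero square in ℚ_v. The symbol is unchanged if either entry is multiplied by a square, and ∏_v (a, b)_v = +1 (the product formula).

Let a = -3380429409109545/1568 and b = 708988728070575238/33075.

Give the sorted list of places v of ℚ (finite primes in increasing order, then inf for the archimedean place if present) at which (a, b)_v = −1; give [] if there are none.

[3, 23]

Mod squares: a ≡ -690, b ≡ 1794. Check v ∈ {∞, 2, 3, 5, 7, 11, 13, 19, 23, 29}.
v=5: a=5^1·(≡2), b=5^-2·(≡1) mod 5; (2|5)=-1, (1|5)=+1; (−1)^{1·-2·2}·(-1)^-2·(+1)^1 = +1.
v=3: a=3^1·(≡1), b=3^-3·(≡1) mod 3; (1|3)=+1, (1|3)=+1; (−1)^{1·-3·1}·(+1)^-3·(+1)^1 = -1.
v=2: v_2(a)=-5, v_2(b)=1; units ≡ 7, 1 (mod 8); ε·ε+αω+βω = 1·0+-5·0+1·0 ≡ 0  ⇒  (a,b)_2 = +1.
v=13: a=13^2·(≡4), b=13^3·(≡5) mod 13; (4|13)=+1, (5|13)=-1; (−1)^{2·3·6}·(+1)^3·(-1)^2 = +1.
v=19: a=19^4·(≡10), b=19^4·(≡12) mod 19; (10|19)=-1, (12|19)=-1; (−1)^{4·4·9}·(-1)^4·(-1)^4 = +1.
v=7: a=7^-2·(≡3), b=7^-2·(≡2) mod 7; (3|7)=-1, (2|7)=+1; (−1)^{-2·-2·3}·(-1)^-2·(+1)^-2 = +1.
v=23: a=23^3·(≡3), b=23^3·(≡4) mod 23; (3|23)=+1, (4|23)=+1; (−1)^{3·3·11}·(+1)^3·(+1)^3 = -1.
v=11: a=11^0·(≡9), b=11^2·(≡5) mod 11; (9|11)=+1, (5|11)=+1; (−1)^{0·2·5}·(+1)^2·(+1)^0 = +1.
v=∞: -690 < 0 and 1794 > 0  ⇒  (a,b)_∞ = +1.
v=29: a=29^2·(≡16), b=29^2·(≡6) mod 29; (16|29)=+1, (6|29)=+1; (−1)^{2·2·14}·(+1)^2·(+1)^2 = +1.
|Ram(-690, 1794)| = 2, even; anisotropic at {3, 23}.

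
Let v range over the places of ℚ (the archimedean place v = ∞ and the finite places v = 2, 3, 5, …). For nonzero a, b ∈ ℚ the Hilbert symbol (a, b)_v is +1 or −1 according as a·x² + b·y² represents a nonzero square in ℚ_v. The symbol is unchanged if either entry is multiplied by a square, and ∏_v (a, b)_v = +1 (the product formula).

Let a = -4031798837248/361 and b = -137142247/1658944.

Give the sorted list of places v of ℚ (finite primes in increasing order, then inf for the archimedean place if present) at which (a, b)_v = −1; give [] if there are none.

[7, 13, 17, 31, 47, inf]

Mod squares: a ≡ -3845023, b ≡ -9367. Check v ∈ {∞, 2, 7, 11, 13, 17, 19, 23, 29, 31, 47}.
v=29: a=29^1·(≡4), b=29^1·(≡13) mod 29; (4|29)=+1, (13|29)=+1; (−1)^{1·1·14}·(+1)^1·(+1)^1 = +1.
v=19: a=19^-2·(≡9), b=19^1·(≡9) mod 19; (9|19)=+1, (9|19)=+1; (−1)^{-2·1·9}·(+1)^1·(+1)^-2 = +1.
v=17: a=17^0·(≡12), b=17^1·(≡11) mod 17; (12|17)=-1, (11|17)=-1; (−1)^{0·1·8}·(-1)^1·(-1)^0 = -1.
v=47: a=47^1·(≡21), b=47^0·(≡13) mod 47; (21|47)=+1, (13|47)=-1; (−1)^{1·0·23}·(+1)^0·(-1)^1 = -1.
v=11: a=11^0·(≡3), b=11^4·(≡5) mod 11; (3|11)=+1, (5|11)=+1; (−1)^{0·4·5}·(+1)^4·(+1)^0 = +1.
v=∞: -3845023 < 0 and -9367 < 0  ⇒  (a,b)_∞ = -1.
v=13: a=13^1·(≡11), b=13^0·(≡5) mod 13; (11|13)=-1, (5|13)=-1; (−1)^{1·0·6}·(-1)^0·(-1)^1 = -1.
v=23: a=23^0·(≡18), b=23^-2·(≡19) mod 23; (18|23)=+1, (19|23)=-1; (−1)^{0·-2·11}·(+1)^-2·(-1)^0 = +1.
v=2: v_2(a)=20, v_2(b)=-6; units ≡ 1, 1 (mod 8); ε·ε+αω+βω = 0·0+20·0+-6·0 ≡ 0  ⇒  (a,b)_2 = +1.
v=7: a=7^1·(≡1), b=7^-2·(≡6) mod 7; (1|7)=+1, (6|7)=-1; (−1)^{1·-2·3}·(+1)^-2·(-1)^1 = -1.
v=31: a=31^1·(≡3), b=31^0·(≡11) mod 31; (3|31)=-1, (11|31)=-1; (−1)^{1·0·15}·(-1)^0·(-1)^1 = -1.
(-3845023, -9367 / ℚ) ramifies at {7, 13, 17, 31, 47, ∞}: a division algebra.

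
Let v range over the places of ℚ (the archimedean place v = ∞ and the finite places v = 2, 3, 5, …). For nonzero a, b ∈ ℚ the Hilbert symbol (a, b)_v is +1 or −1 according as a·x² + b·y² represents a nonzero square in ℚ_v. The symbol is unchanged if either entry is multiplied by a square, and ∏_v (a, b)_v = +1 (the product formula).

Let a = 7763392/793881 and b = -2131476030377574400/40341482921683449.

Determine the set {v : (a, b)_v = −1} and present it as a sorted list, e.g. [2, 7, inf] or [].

(a, b) ≡ (121303, -17329) mod (ℚ^×)²; places V = {2, 3, 5, 7, 11, 13, 23, 31, 43, ∞}.
(a,b)_∞: sgn(121303)=+, sgn(-17329)=−, so +1.
(a,b)_7: α=1, u≡1; β=0, v≡6 (mod 7); (1|7)=+1, (6|7)=-1; sign (−1)^0·+1^0·-1^1 = -1.
(a,b)_13: α=1, u≡12; β=3, v≡6 (mod 13); (12|13)=+1, (6|13)=-1; sign (−1)^0·+1^3·-1^1 = -1.
(a,b)_2: α=6, β=14; u≡7, v≡7 (mod 8); ε(u)ε(v)=1·1, αω(v)=6·0, βω(u)=14·0; sum ≡ 1  ⇒  -1.
(a,b)_31: α=1, u≡7; β=3, v≡27 (mod 31); (7|31)=+1, (27|31)=-1; sign (−1)^1·+1^3·-1^1 = +1.
(a,b)_23: α=0, u≡12; β=-2, v≡4 (mod 23); (12|23)=+1, (4|23)=+1; sign (−1)^0·+1^-2·+1^0 = +1.
(a,b)_43: α=1, u≡2; β=3, v≡29 (mod 43); (2|43)=-1, (29|43)=-1; sign (−1)^1·-1^3·-1^1 = -1.
(a,b)_5: α=0, u≡2; β=2, v≡1 (mod 5); (2|5)=-1, (1|5)=+1; sign (−1)^0·-1^2·+1^0 = +1.
(a,b)_3: α=-8, u≡1; β=-16, v≡2 (mod 3); (1|3)=+1, (2|3)=-1; sign (−1)^0·+1^-16·-1^-8 = +1.
(a,b)_11: α=-2, u≡2; β=-6, v≡10 (mod 11); (2|11)=-1, (10|11)=-1; sign (−1)^0·-1^-6·-1^-2 = +1.
Ram(121303, -17329) = {2, 7, 13, 43}; no ℚ_2-point on the conic.

[2, 7, 13, 43]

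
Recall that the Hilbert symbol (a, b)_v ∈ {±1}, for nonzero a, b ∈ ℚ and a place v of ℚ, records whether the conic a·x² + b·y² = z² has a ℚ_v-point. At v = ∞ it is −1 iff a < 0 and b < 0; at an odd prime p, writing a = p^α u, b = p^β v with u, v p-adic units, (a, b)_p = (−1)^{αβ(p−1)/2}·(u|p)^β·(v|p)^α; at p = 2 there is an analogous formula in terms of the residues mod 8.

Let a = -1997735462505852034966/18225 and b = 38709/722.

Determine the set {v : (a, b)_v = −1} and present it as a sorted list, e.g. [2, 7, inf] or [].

Mod squares: a ≡ -1335334, b ≡ 8602. Check v ∈ {∞, 2, 3, 5, 7, 11, 13, 17, 19, 23, 29}.
v=13: a=13^1·(≡11), b=13^0·(≡3) mod 13; (11|13)=-1, (3|13)=+1; (−1)^{1·0·6}·(-1)^0·(+1)^1 = +1.
v=3: a=3^-6·(≡2), b=3^2·(≡1) mod 3; (2|3)=-1, (1|3)=+1; (−1)^{-6·2·1}·(-1)^2·(+1)^-6 = +1.
v=29: a=29^1·(≡13), b=29^0·(≡2) mod 29; (13|29)=+1, (2|29)=-1; (−1)^{1·0·14}·(+1)^0·(-1)^1 = -1.
v=5: a=5^-2·(≡1), b=5^0·(≡2) mod 5; (1|5)=+1, (2|5)=-1; (−1)^{-2·0·2}·(+1)^0·(-1)^-2 = +1.
v=11: a=11^3·(≡2), b=11^1·(≡3) mod 11; (2|11)=-1, (3|11)=+1; (−1)^{3·1·5}·(-1)^1·(+1)^3 = +1.
v=7: a=7^1·(≡4), b=7^0·(≡6) mod 7; (4|7)=+1, (6|7)=-1; (−1)^{1·0·3}·(+1)^0·(-1)^1 = -1.
v=17: a=17^4·(≡1), b=17^1·(≡2) mod 17; (1|17)=+1, (2|17)=+1; (−1)^{4·1·8}·(+1)^1·(+1)^4 = +1.
v=∞: -1335334 < 0 and 8602 > 0  ⇒  (a,b)_∞ = +1.
v=23: a=23^7·(≡14), b=23^1·(≡3) mod 23; (14|23)=-1, (3|23)=+1; (−1)^{7·1·11}·(-1)^1·(+1)^7 = +1.
v=19: a=19^0·(≡1), b=19^-2·(≡3) mod 19; (1|19)=+1, (3|19)=-1; (−1)^{0·-2·9}·(+1)^-2·(-1)^0 = +1.
v=2: v_2(a)=1, v_2(b)=-1; units ≡ 5, 5 (mod 8); ε·ε+αω+βω = 0·0+1·1+-1·1 ≡ 0  ⇒  (a,b)_2 = +1.
|Ram(-1335334, 8602)| = 2, even; anisotropic at {7, 29}.

[7, 29]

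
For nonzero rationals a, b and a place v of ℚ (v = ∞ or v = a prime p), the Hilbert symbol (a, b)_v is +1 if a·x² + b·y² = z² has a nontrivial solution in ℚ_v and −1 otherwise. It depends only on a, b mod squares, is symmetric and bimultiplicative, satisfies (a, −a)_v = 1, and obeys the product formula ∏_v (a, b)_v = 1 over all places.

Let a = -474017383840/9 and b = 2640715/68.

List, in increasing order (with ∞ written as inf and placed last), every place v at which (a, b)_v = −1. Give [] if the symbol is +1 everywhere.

[5, 11]

(a, b) ≡ (-17290, 124355) mod (ℚ^×)²; places V = {2, 3, 5, 7, 11, 13, 17, 19, ∞}.
(a,b)_11: α=2, u≡2; β=1, v≡6 (mod 11); (2|11)=-1, (6|11)=-1; sign (−1)^0·-1^1·-1^2 = -1.
(a,b)_3: α=-2, u≡2; β=0, v≡2 (mod 3); (2|3)=-1, (2|3)=-1; sign (−1)^0·-1^0·-1^-2 = +1.
(a,b)_7: α=3, u≡4; β=1, v≡3 (mod 7); (4|7)=+1, (3|7)=-1; sign (−1)^1·+1^1·-1^3 = +1.
(a,b)_17: α=2, u≡9; β=-1, v≡5 (mod 17); (9|17)=+1, (5|17)=-1; sign (−1)^0·+1^-1·-1^2 = +1.
(a,b)_5: α=1, u≡3; β=1, v≡1 (mod 5); (3|5)=-1, (1|5)=+1; sign (−1)^0·-1^1·+1^1 = -1.
(a,b)_19: α=1, u≡10; β=3, v≡16 (mod 19); (10|19)=-1, (16|19)=+1; sign (−1)^1·-1^3·+1^1 = +1.
(a,b)_2: α=5, β=-2; u≡3, v≡3 (mod 8); ε(u)ε(v)=1·1, αω(v)=5·1, βω(u)=-2·1; sum ≡ 0  ⇒  +1.
(a,b)_∞: sgn(-17290)=−, sgn(124355)=+, so +1.
(a,b)_13: α=1, u≡9; β=0, v≡4 (mod 13); (9|13)=+1, (4|13)=+1; sign (−1)^0·+1^0·+1^1 = +1.
Ram(-17290, 124355) = {5, 11}; no ℚ_5-point on the conic.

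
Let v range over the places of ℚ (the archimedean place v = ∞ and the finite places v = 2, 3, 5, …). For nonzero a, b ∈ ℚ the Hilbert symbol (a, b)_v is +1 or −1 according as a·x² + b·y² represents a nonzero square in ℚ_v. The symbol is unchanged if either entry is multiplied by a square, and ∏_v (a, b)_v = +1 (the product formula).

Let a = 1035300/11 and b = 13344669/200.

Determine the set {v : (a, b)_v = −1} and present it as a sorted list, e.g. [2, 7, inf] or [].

Mod squares: a ≡ 113883, b ≡ 329498. Check v ∈ {∞, 2, 3, 5, 7, 11, 13, 17, 19, 23, 29}.
v=3: a=3^1·(≡2), b=3^4·(≡2) mod 3; (2|3)=-1, (2|3)=-1; (−1)^{1·4·1}·(-1)^4·(-1)^1 = -1.
v=2: v_2(a)=2, v_2(b)=-3; units ≡ 3, 5 (mod 8); ε·ε+αω+βω = 1·0+2·1+-3·1 ≡ 1  ⇒  (a,b)_2 = -1.
v=29: a=29^1·(≡8), b=29^1·(≡23) mod 29; (8|29)=-1, (23|29)=+1; (−1)^{1·1·14}·(-1)^1·(+1)^1 = -1.
v=17: a=17^1·(≡16), b=17^0·(≡2) mod 17; (16|17)=+1, (2|17)=+1; (−1)^{1·0·8}·(+1)^0·(+1)^1 = +1.
v=23: a=23^0·(≡21), b=23^1·(≡19) mod 23; (21|23)=-1, (19|23)=-1; (−1)^{0·1·11}·(-1)^1·(-1)^0 = -1.
v=∞: 113883 > 0 and 329498 > 0  ⇒  (a,b)_∞ = +1.
v=7: a=7^1·(≡1), b=7^0·(≡4) mod 7; (1|7)=+1, (4|7)=+1; (−1)^{1·0·3}·(+1)^0·(+1)^1 = +1.
v=13: a=13^0·(≡10), b=13^1·(≡4) mod 13; (10|13)=+1, (4|13)=+1; (−1)^{0·1·6}·(+1)^1·(+1)^0 = +1.
v=5: a=5^2·(≡2), b=5^-2·(≡3) mod 5; (2|5)=-1, (3|5)=-1; (−1)^{2·-2·2}·(-1)^-2·(-1)^2 = +1.
v=19: a=19^0·(≡6), b=19^1·(≡13) mod 19; (6|19)=+1, (13|19)=-1; (−1)^{0·1·9}·(+1)^1·(-1)^0 = +1.
v=11: a=11^-1·(≡2), b=11^0·(≡4) mod 11; (2|11)=-1, (4|11)=+1; (−1)^{-1·0·5}·(-1)^0·(+1)^-1 = +1.
(113883, 329498 / ℚ) ramifies at {2, 3, 23, 29}: a division algebra.

[2, 3, 23, 29]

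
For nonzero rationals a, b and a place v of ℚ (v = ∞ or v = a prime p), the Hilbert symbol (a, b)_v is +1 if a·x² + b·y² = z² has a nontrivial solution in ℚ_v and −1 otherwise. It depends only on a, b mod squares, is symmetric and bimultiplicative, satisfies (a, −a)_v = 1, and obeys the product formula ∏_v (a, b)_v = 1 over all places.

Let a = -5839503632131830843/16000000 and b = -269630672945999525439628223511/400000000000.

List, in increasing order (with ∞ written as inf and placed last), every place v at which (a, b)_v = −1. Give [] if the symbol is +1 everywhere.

Mod squares: a ≡ -5187, b ≡ -48790. Check v ∈ {∞, 2, 3, 5, 7, 13, 17, 19, 23, 41}.
v=23: a=23^4·(≡14), b=23^6·(≡13) mod 23; (14|23)=-1, (13|23)=+1; (−1)^{4·6·11}·(-1)^6·(+1)^4 = +1.
v=41: a=41^2·(≡37), b=41^3·(≡2) mod 41; (37|41)=+1, (2|41)=+1; (−1)^{2·3·20}·(+1)^3·(+1)^2 = +1.
v=3: a=3^1·(≡2), b=3^2·(≡2) mod 3; (2|3)=-1, (2|3)=-1; (−1)^{1·2·1}·(-1)^2·(-1)^1 = -1.
v=7: a=7^3·(≡2), b=7^3·(≡1) mod 7; (2|7)=+1, (1|7)=+1; (−1)^{3·3·3}·(+1)^3·(+1)^3 = -1.
v=5: a=5^-6·(≡3), b=5^-11·(≡2) mod 5; (3|5)=-1, (2|5)=-1; (−1)^{-6·-11·2}·(-1)^-11·(-1)^-6 = -1.
v=13: a=13^3·(≡12), b=13^6·(≡4) mod 13; (12|13)=+1, (4|13)=+1; (−1)^{3·6·6}·(+1)^6·(+1)^3 = +1.
v=2: v_2(a)=-10, v_2(b)=-13; units ≡ 5, 5 (mod 8); ε·ε+αω+βω = 0·0+-10·1+-13·1 ≡ 1  ⇒  (a,b)_2 = -1.
v=19: a=19^1·(≡8), b=19^2·(≡15) mod 19; (8|19)=-1, (15|19)=-1; (−1)^{1·2·9}·(-1)^2·(-1)^1 = -1.
v=∞: -5187 < 0 and -48790 < 0  ⇒  (a,b)_∞ = -1.
v=17: a=17^2·(≡4), b=17^3·(≡12) mod 17; (4|17)=+1, (12|17)=-1; (−1)^{2·3·8}·(+1)^3·(-1)^2 = +1.
(-5187, -48790 / ℚ) ramifies at {2, 3, 5, 7, 19, ∞}: a division algebra.

[2, 3, 5, 7, 19, inf]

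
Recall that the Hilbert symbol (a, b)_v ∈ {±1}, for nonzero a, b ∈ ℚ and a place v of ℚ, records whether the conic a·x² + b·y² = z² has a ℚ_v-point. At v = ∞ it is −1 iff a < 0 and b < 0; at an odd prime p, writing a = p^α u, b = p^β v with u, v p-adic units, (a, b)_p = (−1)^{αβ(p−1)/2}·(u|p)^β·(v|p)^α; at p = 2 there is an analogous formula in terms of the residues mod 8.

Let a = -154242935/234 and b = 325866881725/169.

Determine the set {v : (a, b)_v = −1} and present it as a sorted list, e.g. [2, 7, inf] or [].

(a, b) ≡ (-5590, 1189) mod (ℚ^×)²; places V = {2, 3, 5, 7, 11, 13, 29, 41, 43, ∞}.
(a,b)_29: α=0, u≡16; β=1, v≡8 (mod 29); (16|29)=+1, (8|29)=-1; sign (−1)^0·+1^1·-1^0 = +1.
(a,b)_7: α=2, u≡5; β=2, v≡6 (mod 7); (5|7)=-1, (6|7)=-1; sign (−1)^0·-1^2·-1^2 = +1.
(a,b)_3: α=-2, u≡2; β=0, v≡1 (mod 3); (2|3)=-1, (1|3)=+1; sign (−1)^0·-1^0·+1^-2 = +1.
(a,b)_13: α=-1, u≡10; β=-2, v≡8 (mod 13); (10|13)=+1, (8|13)=-1; sign (−1)^0·+1^-2·-1^-1 = -1.
(a,b)_∞: sgn(-5590)=−, sgn(1189)=+, so +1.
(a,b)_11: α=4, u≡1; β=2, v≡1 (mod 11); (1|11)=+1, (1|11)=+1; sign (−1)^0·+1^2·+1^4 = +1.
(a,b)_41: α=0, u≡13; β=1, v≡27 (mod 41); (13|41)=-1, (27|41)=-1; sign (−1)^0·-1^1·-1^0 = -1.
(a,b)_43: α=1, u≡37; β=2, v≡20 (mod 43); (37|43)=-1, (20|43)=-1; sign (−1)^0·-1^2·-1^1 = -1.
(a,b)_2: α=-1, β=0; u≡5, v≡5 (mod 8); ε(u)ε(v)=0·0, αω(v)=-1·1, βω(u)=0·1; sum ≡ 1  ⇒  -1.
(a,b)_5: α=1, u≡2; β=2, v≡1 (mod 5); (2|5)=-1, (1|5)=+1; sign (−1)^0·-1^2·+1^1 = +1.
|Ram(-5590, 1189)| = 4, even; anisotropic at {2, 13, 41, 43}.

[2, 13, 41, 43]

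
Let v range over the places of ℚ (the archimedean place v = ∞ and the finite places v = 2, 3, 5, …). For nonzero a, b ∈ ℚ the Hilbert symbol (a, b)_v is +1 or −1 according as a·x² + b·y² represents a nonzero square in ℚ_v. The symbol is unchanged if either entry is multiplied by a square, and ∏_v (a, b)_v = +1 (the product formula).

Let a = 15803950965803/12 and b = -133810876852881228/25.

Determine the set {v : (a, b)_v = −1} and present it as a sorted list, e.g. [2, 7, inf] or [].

[19, 23]

Mod squares: a ≡ 3187041, b ≡ -667667. Check v ∈ {∞, 2, 3, 5, 7, 11, 13, 17, 19, 23, 29}.
v=3: a=3^-1·(≡2), b=3^4·(≡1) mod 3; (2|3)=-1, (1|3)=+1; (−1)^{-1·4·1}·(-1)^4·(+1)^-1 = +1.
v=∞: 3187041 > 0 and -667667 < 0  ⇒  (a,b)_∞ = +1.
v=19: a=19^3·(≡7), b=19^2·(≡8) mod 19; (7|19)=+1, (8|19)=-1; (−1)^{3·2·9}·(+1)^2·(-1)^3 = -1.
v=2: v_2(a)=-2, v_2(b)=2; units ≡ 1, 5 (mod 8); ε·ε+αω+βω = 0·0+-2·1+2·0 ≡ 0  ⇒  (a,b)_2 = +1.
v=7: a=7^2·(≡2), b=7^3·(≡1) mod 7; (2|7)=+1, (1|7)=+1; (−1)^{2·3·3}·(+1)^3·(+1)^2 = +1.
v=11: a=11^1·(≡7), b=11^3·(≡5) mod 11; (7|11)=-1, (5|11)=+1; (−1)^{1·3·5}·(-1)^3·(+1)^1 = +1.
v=5: a=5^0·(≡4), b=5^-2·(≡2) mod 5; (4|5)=+1, (2|5)=-1; (−1)^{0·-2·2}·(+1)^-2·(-1)^0 = +1.
v=29: a=29^2·(≡25), b=29^1·(≡3) mod 29; (25|29)=+1, (3|29)=-1; (−1)^{2·1·14}·(+1)^1·(-1)^2 = +1.
v=23: a=23^1·(≡7), b=23^1·(≡15) mod 23; (7|23)=-1, (15|23)=-1; (−1)^{1·1·11}·(-1)^1·(-1)^1 = -1.
v=13: a=13^1·(≡10), b=13^1·(≡3) mod 13; (10|13)=+1, (3|13)=+1; (−1)^{1·1·6}·(+1)^1·(+1)^1 = +1.
v=17: a=17^1·(≡11), b=17^2·(≡1) mod 17; (11|17)=-1, (1|17)=+1; (−1)^{1·2·8}·(-1)^2·(+1)^1 = +1.
(3187041, -667667 / ℚ) ramifies at {19, 23}: a division algebra.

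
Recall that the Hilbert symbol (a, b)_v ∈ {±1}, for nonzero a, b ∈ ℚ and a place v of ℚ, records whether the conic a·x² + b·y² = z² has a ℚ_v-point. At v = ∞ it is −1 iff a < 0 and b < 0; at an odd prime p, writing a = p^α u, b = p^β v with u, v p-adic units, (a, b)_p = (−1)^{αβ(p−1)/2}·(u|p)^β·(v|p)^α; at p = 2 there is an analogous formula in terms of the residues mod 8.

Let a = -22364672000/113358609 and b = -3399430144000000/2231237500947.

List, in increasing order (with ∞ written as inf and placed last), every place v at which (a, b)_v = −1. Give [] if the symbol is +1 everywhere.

[2, 5, 19, inf]

(a, b) ≡ (-5, -57) mod (ℚ^×)²; places V = {2, 3, 5, 7, 11, 13, 19, ∞}.
(a,b)_∞: sgn(-5)=−, sgn(-57)=−, so -1.
(a,b)_19: α=2, u≡18; β=3, v≡1 (mod 19); (18|19)=-1, (1|19)=+1; sign (−1)^0·-1^3·+1^2 = -1.
(a,b)_7: α=-2, u≡2; β=-2, v≡3 (mod 7); (2|7)=+1, (3|7)=-1; sign (−1)^0·+1^-2·-1^-2 = +1.
(a,b)_3: α=-4, u≡1; β=-13, v≡2 (mod 3); (1|3)=+1, (2|3)=-1; sign (−1)^0·+1^-13·-1^-4 = +1.
(a,b)_5: α=3, u≡1; β=6, v≡2 (mod 5); (1|5)=+1, (2|5)=-1; sign (−1)^0·+1^6·-1^3 = -1.
(a,b)_11: α=2, u≡10; β=2, v≡5 (mod 11); (10|11)=-1, (5|11)=+1; sign (−1)^0·-1^2·+1^2 = +1.
(a,b)_2: α=12, β=18; u≡3, v≡7 (mod 8); ε(u)ε(v)=1·1, αω(v)=12·0, βω(u)=18·1; sum ≡ 1  ⇒  -1.
(a,b)_13: α=-4, u≡11; β=-4, v≡5 (mod 13); (11|13)=-1, (5|13)=-1; sign (−1)^0·-1^-4·-1^-4 = +1.
|Ram(-5, -57)| = 4, even; anisotropic at {2, 5, 19, ∞}.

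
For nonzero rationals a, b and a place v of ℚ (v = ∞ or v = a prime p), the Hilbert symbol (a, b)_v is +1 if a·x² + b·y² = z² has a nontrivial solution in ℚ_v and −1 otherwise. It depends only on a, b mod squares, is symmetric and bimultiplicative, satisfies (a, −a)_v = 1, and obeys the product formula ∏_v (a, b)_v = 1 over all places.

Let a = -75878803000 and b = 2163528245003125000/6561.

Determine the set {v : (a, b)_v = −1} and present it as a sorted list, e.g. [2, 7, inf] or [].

[5, 7, 11, 13]

Mod squares: a ≡ -1870, b ≡ 2002. Check v ∈ {∞, 2, 3, 5, 7, 11, 13, 17}.
v=7: a=7^4·(≡5), b=7^3·(≡3) mod 7; (5|7)=-1, (3|7)=-1; (−1)^{4·3·3}·(-1)^3·(-1)^4 = -1.
v=13: a=13^2·(≡6), b=13^3·(≡11) mod 13; (6|13)=-1, (11|13)=-1; (−1)^{2·3·6}·(-1)^3·(-1)^2 = -1.
v=∞: -1870 < 0 and 2002 > 0  ⇒  (a,b)_∞ = +1.
v=5: a=5^3·(≡1), b=5^8·(≡3) mod 5; (1|5)=+1, (3|5)=-1; (−1)^{3·8·2}·(+1)^8·(-1)^3 = -1.
v=2: v_2(a)=3, v_2(b)=3; units ≡ 1, 1 (mod 8); ε·ε+αω+βω = 0·0+3·0+3·0 ≡ 0  ⇒  (a,b)_2 = +1.
v=17: a=17^1·(≡4), b=17^4·(≡2) mod 17; (4|17)=+1, (2|17)=+1; (−1)^{1·4·8}·(+1)^4·(+1)^1 = +1.
v=11: a=11^1·(≡6), b=11^1·(≡2) mod 11; (6|11)=-1, (2|11)=-1; (−1)^{1·1·5}·(-1)^1·(-1)^1 = -1.
v=3: a=3^0·(≡2), b=3^-8·(≡1) mod 3; (2|3)=-1, (1|3)=+1; (−1)^{0·-8·1}·(-1)^-8·(+1)^0 = +1.
|Ram(-1870, 2002)| = 4, even; anisotropic at {5, 7, 11, 13}.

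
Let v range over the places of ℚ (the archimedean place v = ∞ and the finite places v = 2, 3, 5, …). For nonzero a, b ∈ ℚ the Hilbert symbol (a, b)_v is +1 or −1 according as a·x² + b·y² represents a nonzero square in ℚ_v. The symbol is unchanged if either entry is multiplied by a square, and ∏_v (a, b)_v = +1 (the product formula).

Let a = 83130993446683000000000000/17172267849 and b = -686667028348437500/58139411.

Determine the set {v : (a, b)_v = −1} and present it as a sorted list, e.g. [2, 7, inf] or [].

[2, 11, 13, 31]

(a, b) ≡ (403, -253) mod (ℚ^×)²; places V = {2, 3, 5, 7, 11, 13, 19, 23, 31, ∞}.
(a,b)_3: α=-2, u≡1; β=0, v≡2 (mod 3); (1|3)=+1, (2|3)=-1; sign (−1)^0·+1^0·-1^-2 = +1.
(a,b)_∞: sgn(403)=+, sgn(-253)=−, so +1.
(a,b)_31: α=3, u≡22; β=2, v≡22 (mod 31); (22|31)=-1, (22|31)=-1; sign (−1)^0·-1^2·-1^3 = -1.
(a,b)_7: α=4, u≡2; β=6, v≡6 (mod 7); (2|7)=+1, (6|7)=-1; sign (−1)^0·+1^6·-1^4 = +1.
(a,b)_13: α=3, u≡7; β=2, v≡5 (mod 13); (7|13)=-1, (5|13)=-1; sign (−1)^0·-1^2·-1^3 = -1.
(a,b)_5: α=12, u≡2; β=8, v≡3 (mod 5); (2|5)=-1, (3|5)=-1; sign (−1)^0·-1^8·-1^12 = +1.
(a,b)_2: α=12, β=2; u≡3, v≡3 (mod 8); ε(u)ε(v)=1·1, αω(v)=12·1, βω(u)=2·1; sum ≡ 1  ⇒  -1.
(a,b)_19: α=-4, u≡4; β=-2, v≡3 (mod 19); (4|19)=+1, (3|19)=-1; sign (−1)^0·+1^-2·-1^-4 = +1.
(a,b)_11: α=-4, u≡2; β=-5, v≡6 (mod 11); (2|11)=-1, (6|11)=-1; sign (−1)^0·-1^-5·-1^-4 = -1.
(a,b)_23: α=2, u≡1; β=1, v≡13 (mod 23); (1|23)=+1, (13|23)=+1; sign (−1)^0·+1^1·+1^2 = +1.
Ram(403, -253) = {2, 11, 13, 31}; no ℚ_2-point on the conic.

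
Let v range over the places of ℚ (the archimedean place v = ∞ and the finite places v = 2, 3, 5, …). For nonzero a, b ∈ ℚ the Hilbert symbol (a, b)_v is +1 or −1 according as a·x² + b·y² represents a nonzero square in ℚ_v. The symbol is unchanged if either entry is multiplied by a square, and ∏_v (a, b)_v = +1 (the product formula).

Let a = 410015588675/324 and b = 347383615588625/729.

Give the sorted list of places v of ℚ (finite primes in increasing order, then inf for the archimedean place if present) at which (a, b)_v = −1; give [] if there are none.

[5, 11, 19, 23]

(a, b) ≡ (139403, 30305) mod (ℚ^×)²; places V = {2, 3, 5, 7, 11, 19, 23, 29, ∞}.
(a,b)_23: α=1, u≡2; β=2, v≡22 (mod 23); (2|23)=+1, (22|23)=-1; sign (−1)^0·+1^2·-1^1 = -1.
(a,b)_19: α=1, u≡18; β=3, v≡18 (mod 19); (18|19)=-1, (18|19)=-1; sign (−1)^1·-1^3·-1^1 = -1.
(a,b)_∞: sgn(139403)=+, sgn(30305)=+, so +1.
(a,b)_11: α=1, u≡9; β=1, v≡3 (mod 11); (9|11)=+1, (3|11)=+1; sign (−1)^1·+1^1·+1^1 = -1.
(a,b)_2: α=-2, β=0; u≡3, v≡1 (mod 8); ε(u)ε(v)=1·0, αω(v)=-2·0, βω(u)=0·1; sum ≡ 0  ⇒  +1.
(a,b)_5: α=2, u≡3; β=3, v≡1 (mod 5); (3|5)=-1, (1|5)=+1; sign (−1)^0·-1^3·+1^2 = -1.
(a,b)_29: α=1, u≡24; β=1, v≡24 (mod 29); (24|29)=+1, (24|29)=+1; sign (−1)^0·+1^1·+1^1 = +1.
(a,b)_3: α=-4, u≡2; β=-6, v≡2 (mod 3); (2|3)=-1, (2|3)=-1; sign (−1)^0·-1^-6·-1^-4 = +1.
(a,b)_7: α=6, u≡3; β=4, v≡2 (mod 7); (3|7)=-1, (2|7)=+1; sign (−1)^0·-1^4·+1^6 = +1.
(139403, 30305 / ℚ) ramifies at {5, 11, 19, 23}: a division algebra.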